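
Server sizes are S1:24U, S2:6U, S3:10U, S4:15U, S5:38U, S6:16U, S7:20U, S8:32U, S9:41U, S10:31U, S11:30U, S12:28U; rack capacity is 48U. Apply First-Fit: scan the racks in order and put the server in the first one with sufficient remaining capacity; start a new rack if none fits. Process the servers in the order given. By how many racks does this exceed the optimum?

1

First-Fit: [24,6,10] [15,16] [38] [20,28] [32] [41] [31] [30] → 8 racks.
Total size 291U; any packing needs at least ⌈291/48⌉ = 7 racks.
An optimal packing achieves that bound: [41,6] [38,10] [32,16] [31,15] [30] [28,20] [24] → 7 racks.
Excess: 8 − 7 = 1.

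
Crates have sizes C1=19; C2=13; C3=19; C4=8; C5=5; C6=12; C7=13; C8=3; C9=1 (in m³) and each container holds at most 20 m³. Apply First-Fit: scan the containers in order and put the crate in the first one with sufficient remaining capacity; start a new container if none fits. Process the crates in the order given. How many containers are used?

5

Put C1 (19 m³) in container 1; 1 m³ remain.
Put C2 (13 m³) in container 2; 7 m³ remain.
Put C3 (19 m³) in container 3; 1 m³ remain.
Put C4 (8 m³) in container 4; 12 m³ remain.
Put C5 (5 m³) in container 2; 2 m³ remain.
Put C6 (12 m³) in container 4; 0 m³ remain.
Put C7 (13 m³) in container 5; 7 m³ remain.
Put C8 (3 m³) in container 5; 4 m³ remain.
Put C9 (1 m³) in container 1; 0 m³ remain.
Final containers: [19,1] [13,5] [19] [8,12] [13,3].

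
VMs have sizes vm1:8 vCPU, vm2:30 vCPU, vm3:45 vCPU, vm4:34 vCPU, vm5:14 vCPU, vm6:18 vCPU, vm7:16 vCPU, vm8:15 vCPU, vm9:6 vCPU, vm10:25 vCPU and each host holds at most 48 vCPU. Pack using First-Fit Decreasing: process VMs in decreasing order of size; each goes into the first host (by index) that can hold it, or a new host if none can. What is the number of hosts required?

Sorted descending: 45, 34, 30, 25, 18, 16, 15, 14, 8, 6.
45 vCPU → host 1 (remaining 3 vCPU)
34 vCPU → host 2 (remaining 14 vCPU)
30 vCPU → host 3 (remaining 18 vCPU)
25 vCPU → host 4 (remaining 23 vCPU)
18 vCPU → host 3 (remaining 0 vCPU)
16 vCPU → host 4 (remaining 7 vCPU)
15 vCPU → host 5 (remaining 33 vCPU)
14 vCPU → host 2 (remaining 0 vCPU)
8 vCPU → host 5 (remaining 25 vCPU)
6 vCPU → host 4 (remaining 1 vCPU)
Final hosts: [45] [34,14] [30,18] [25,16,6] [15,8].

5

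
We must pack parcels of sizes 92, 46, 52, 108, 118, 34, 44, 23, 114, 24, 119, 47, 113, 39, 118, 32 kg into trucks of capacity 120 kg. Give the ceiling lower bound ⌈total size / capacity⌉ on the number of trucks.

Total size = 92 + 46 + 52 + 108 + 118 + 34 + 44 + 23 + 114 + 24 + 119 + 47 + 113 + 39 + 118 + 32 = 1123 kg.
⌈1123 / 120⌉ = 10.

10 trucks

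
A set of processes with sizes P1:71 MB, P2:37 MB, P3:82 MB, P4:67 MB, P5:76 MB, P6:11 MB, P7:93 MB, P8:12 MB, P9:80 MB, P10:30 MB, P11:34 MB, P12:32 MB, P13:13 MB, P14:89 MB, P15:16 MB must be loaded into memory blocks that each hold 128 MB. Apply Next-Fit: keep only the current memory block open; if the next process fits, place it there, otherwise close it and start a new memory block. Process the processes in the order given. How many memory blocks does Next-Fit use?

memory block 1: place P1 (71 MB), 57 MB left
memory block 1: place P2 (37 MB), 20 MB left
memory block 2: place P3 (82 MB), 46 MB left
memory block 3: place P4 (67 MB), 61 MB left
memory block 4: place P5 (76 MB), 52 MB left
memory block 4: place P6 (11 MB), 41 MB left
memory block 5: place P7 (93 MB), 35 MB left
memory block 5: place P8 (12 MB), 23 MB left
memory block 6: place P9 (80 MB), 48 MB left
memory block 6: place P10 (30 MB), 18 MB left
memory block 7: place P11 (34 MB), 94 MB left
memory block 7: place P12 (32 MB), 62 MB left
memory block 7: place P13 (13 MB), 49 MB left
memory block 8: place P14 (89 MB), 39 MB left
memory block 8: place P15 (16 MB), 23 MB left

8 memory blocks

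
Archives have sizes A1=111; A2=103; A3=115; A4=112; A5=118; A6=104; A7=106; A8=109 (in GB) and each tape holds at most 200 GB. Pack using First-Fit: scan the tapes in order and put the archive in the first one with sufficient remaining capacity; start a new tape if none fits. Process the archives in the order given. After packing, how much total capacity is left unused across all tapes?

tape 1: place A1 (111 GB), 89 GB left
tape 2: place A2 (103 GB), 97 GB left
tape 3: place A3 (115 GB), 85 GB left
tape 4: place A4 (112 GB), 88 GB left
tape 5: place A5 (118 GB), 82 GB left
tape 6: place A6 (104 GB), 96 GB left
tape 7: place A7 (106 GB), 94 GB left
tape 8: place A8 (109 GB), 91 GB left
8 tapes × 200 GB = 1600 GB; used 878 GB; unused 722 GB.

722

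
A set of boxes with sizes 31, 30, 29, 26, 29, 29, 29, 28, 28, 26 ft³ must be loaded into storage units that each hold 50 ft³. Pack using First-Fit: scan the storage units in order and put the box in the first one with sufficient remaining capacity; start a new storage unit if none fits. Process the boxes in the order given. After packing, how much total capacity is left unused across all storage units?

215

storage unit 1: place 31 ft³, 19 ft³ left
storage unit 2: place 30 ft³, 20 ft³ left
storage unit 3: place 29 ft³, 21 ft³ left
storage unit 4: place 26 ft³, 24 ft³ left
storage unit 5: place 29 ft³, 21 ft³ left
storage unit 6: place 29 ft³, 21 ft³ left
storage unit 7: place 29 ft³, 21 ft³ left
storage unit 8: place 28 ft³, 22 ft³ left
storage unit 9: place 28 ft³, 22 ft³ left
storage unit 10: place 26 ft³, 24 ft³ left
10 storage units × 50 ft³ = 500 ft³; used 285 ft³; unused 215 ft³.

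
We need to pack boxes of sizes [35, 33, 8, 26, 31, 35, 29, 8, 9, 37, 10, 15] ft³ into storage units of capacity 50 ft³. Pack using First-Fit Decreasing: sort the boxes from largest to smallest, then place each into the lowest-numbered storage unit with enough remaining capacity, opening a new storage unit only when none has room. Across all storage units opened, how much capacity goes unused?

Sorted descending: 37, 35, 35, 33, 31, 29, 26, 15, 10, 9, 8, 8.
storage unit 1: place 37 ft³, 13 ft³ left
storage unit 2: place 35 ft³, 15 ft³ left
storage unit 3: place 35 ft³, 15 ft³ left
storage unit 4: place 33 ft³, 17 ft³ left
storage unit 5: place 31 ft³, 19 ft³ left
storage unit 6: place 29 ft³, 21 ft³ left
storage unit 7: place 26 ft³, 24 ft³ left
storage unit 2: place 15 ft³, 0 ft³ left
storage unit 1: place 10 ft³, 3 ft³ left
storage unit 3: place 9 ft³, 6 ft³ left
storage unit 4: place 8 ft³, 9 ft³ left
storage unit 4: place 8 ft³, 1 ft³ left
7 storage units × 50 ft³ = 350 ft³; used 276 ft³; unused 74 ft³.

74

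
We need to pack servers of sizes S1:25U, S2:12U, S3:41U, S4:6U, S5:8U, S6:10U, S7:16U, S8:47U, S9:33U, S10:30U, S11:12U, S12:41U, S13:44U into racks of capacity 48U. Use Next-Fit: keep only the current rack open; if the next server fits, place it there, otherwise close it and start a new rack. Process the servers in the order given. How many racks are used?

8 racks

rack 1: place S1 (25U), 23U left
rack 1: place S2 (12U), 11U left
rack 2: place S3 (41U), 7U left
rack 2: place S4 (6U), 1U left
rack 3: place S5 (8U), 40U left
rack 3: place S6 (10U), 30U left
rack 3: place S7 (16U), 14U left
rack 4: place S8 (47U), 1U left
rack 5: place S9 (33U), 15U left
rack 6: place S10 (30U), 18U left
rack 6: place S11 (12U), 6U left
rack 7: place S12 (41U), 7U left
rack 8: place S13 (44U), 4U left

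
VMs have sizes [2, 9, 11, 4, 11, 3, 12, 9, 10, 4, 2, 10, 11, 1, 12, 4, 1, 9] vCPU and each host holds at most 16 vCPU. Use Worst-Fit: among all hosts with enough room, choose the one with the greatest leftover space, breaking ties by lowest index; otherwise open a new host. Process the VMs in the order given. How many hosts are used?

2 vCPU → host 1 (remaining 14 vCPU)
9 vCPU → host 1 (remaining 5 vCPU)
11 vCPU → host 2 (remaining 5 vCPU)
4 vCPU → host 1 (remaining 1 vCPU)
11 vCPU → host 3 (remaining 5 vCPU)
3 vCPU → host 2 (remaining 2 vCPU)
12 vCPU → host 4 (remaining 4 vCPU)
9 vCPU → host 5 (remaining 7 vCPU)
10 vCPU → host 6 (remaining 6 vCPU)
4 vCPU → host 5 (remaining 3 vCPU)
2 vCPU → host 6 (remaining 4 vCPU)
10 vCPU → host 7 (remaining 6 vCPU)
11 vCPU → host 8 (remaining 5 vCPU)
1 vCPU → host 7 (remaining 5 vCPU)
12 vCPU → host 9 (remaining 4 vCPU)
4 vCPU → host 3 (remaining 1 vCPU)
1 vCPU → host 7 (remaining 4 vCPU)
9 vCPU → host 10 (remaining 7 vCPU)

10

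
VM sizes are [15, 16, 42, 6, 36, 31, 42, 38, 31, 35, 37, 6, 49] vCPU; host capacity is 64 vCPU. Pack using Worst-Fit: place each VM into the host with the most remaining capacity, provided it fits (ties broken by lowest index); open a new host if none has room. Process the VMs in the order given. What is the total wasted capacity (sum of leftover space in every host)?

192

15 vCPU → host 1 (remaining 49 vCPU)
16 vCPU → host 1 (remaining 33 vCPU)
42 vCPU → host 2 (remaining 22 vCPU)
6 vCPU → host 1 (remaining 27 vCPU)
36 vCPU → host 3 (remaining 28 vCPU)
31 vCPU → host 4 (remaining 33 vCPU)
42 vCPU → host 5 (remaining 22 vCPU)
38 vCPU → host 6 (remaining 26 vCPU)
31 vCPU → host 4 (remaining 2 vCPU)
35 vCPU → host 7 (remaining 29 vCPU)
37 vCPU → host 8 (remaining 27 vCPU)
6 vCPU → host 7 (remaining 23 vCPU)
49 vCPU → host 9 (remaining 15 vCPU)
9 hosts × 64 vCPU = 576 vCPU; used 384 vCPU; unused 192 vCPU.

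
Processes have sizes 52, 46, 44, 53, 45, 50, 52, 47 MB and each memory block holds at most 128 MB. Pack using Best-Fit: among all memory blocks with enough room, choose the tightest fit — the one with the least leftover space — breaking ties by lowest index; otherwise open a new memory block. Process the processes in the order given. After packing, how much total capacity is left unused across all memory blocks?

memory block 1: place 52 MB, 76 MB left
memory block 1: place 46 MB, 30 MB left
memory block 2: place 44 MB, 84 MB left
memory block 2: place 53 MB, 31 MB left
memory block 3: place 45 MB, 83 MB left
memory block 3: place 50 MB, 33 MB left
memory block 4: place 52 MB, 76 MB left
memory block 4: place 47 MB, 29 MB left
4 memory blocks × 128 MB = 512 MB; used 389 MB; unused 123 MB.

123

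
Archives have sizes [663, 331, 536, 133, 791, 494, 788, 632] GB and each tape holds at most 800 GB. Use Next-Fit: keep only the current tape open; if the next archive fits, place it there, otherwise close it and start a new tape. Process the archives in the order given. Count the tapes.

Put 663 GB in tape 1; 137 GB remain.
Put 331 GB in tape 2; 469 GB remain.
Put 536 GB in tape 3; 264 GB remain.
Put 133 GB in tape 3; 131 GB remain.
Put 791 GB in tape 4; 9 GB remain.
Put 494 GB in tape 5; 306 GB remain.
Put 788 GB in tape 6; 12 GB remain.
Put 632 GB in tape 7; 168 GB remain.
Final tapes: [663] [331] [536,133] [791] [494] [788] [632].

7 tapes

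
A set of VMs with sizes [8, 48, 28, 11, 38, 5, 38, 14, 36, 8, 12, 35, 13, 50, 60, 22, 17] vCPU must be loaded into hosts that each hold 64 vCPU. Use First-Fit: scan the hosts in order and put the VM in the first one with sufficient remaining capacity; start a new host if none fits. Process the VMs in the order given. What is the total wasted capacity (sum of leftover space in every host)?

69

8 vCPU → host 1 (remaining 56 vCPU)
48 vCPU → host 1 (remaining 8 vCPU)
28 vCPU → host 2 (remaining 36 vCPU)
11 vCPU → host 2 (remaining 25 vCPU)
38 vCPU → host 3 (remaining 26 vCPU)
5 vCPU → host 1 (remaining 3 vCPU)
38 vCPU → host 4 (remaining 26 vCPU)
14 vCPU → host 2 (remaining 11 vCPU)
36 vCPU → host 5 (remaining 28 vCPU)
8 vCPU → host 2 (remaining 3 vCPU)
12 vCPU → host 3 (remaining 14 vCPU)
35 vCPU → host 6 (remaining 29 vCPU)
13 vCPU → host 3 (remaining 1 vCPU)
50 vCPU → host 7 (remaining 14 vCPU)
60 vCPU → host 8 (remaining 4 vCPU)
22 vCPU → host 4 (remaining 4 vCPU)
17 vCPU → host 5 (remaining 11 vCPU)
8 hosts × 64 vCPU = 512 vCPU; used 443 vCPU; unused 69 vCPU.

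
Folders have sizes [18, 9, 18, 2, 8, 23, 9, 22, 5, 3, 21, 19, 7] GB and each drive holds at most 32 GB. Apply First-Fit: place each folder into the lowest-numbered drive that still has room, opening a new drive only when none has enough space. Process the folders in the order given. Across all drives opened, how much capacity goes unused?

28

18 GB → drive 1 (remaining 14 GB)
9 GB → drive 1 (remaining 5 GB)
18 GB → drive 2 (remaining 14 GB)
2 GB → drive 1 (remaining 3 GB)
8 GB → drive 2 (remaining 6 GB)
23 GB → drive 3 (remaining 9 GB)
9 GB → drive 3 (remaining 0 GB)
22 GB → drive 4 (remaining 10 GB)
5 GB → drive 2 (remaining 1 GB)
3 GB → drive 1 (remaining 0 GB)
21 GB → drive 5 (remaining 11 GB)
19 GB → drive 6 (remaining 13 GB)
7 GB → drive 4 (remaining 3 GB)
6 drives × 32 GB = 192 GB; used 164 GB; unused 28 GB.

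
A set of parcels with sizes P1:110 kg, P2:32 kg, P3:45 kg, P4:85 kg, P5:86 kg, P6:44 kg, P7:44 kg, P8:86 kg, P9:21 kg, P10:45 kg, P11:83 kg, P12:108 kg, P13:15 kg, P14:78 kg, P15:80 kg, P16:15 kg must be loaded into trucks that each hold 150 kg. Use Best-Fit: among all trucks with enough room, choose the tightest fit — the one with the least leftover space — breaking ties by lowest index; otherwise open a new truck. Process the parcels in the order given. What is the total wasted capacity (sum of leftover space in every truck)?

223

Put P1 (110 kg) in truck 1; 40 kg remain.
Put P2 (32 kg) in truck 1; 8 kg remain.
Put P3 (45 kg) in truck 2; 105 kg remain.
Put P4 (85 kg) in truck 2; 20 kg remain.
Put P5 (86 kg) in truck 3; 64 kg remain.
Put P6 (44 kg) in truck 3; 20 kg remain.
Put P7 (44 kg) in truck 4; 106 kg remain.
Put P8 (86 kg) in truck 4; 20 kg remain.
Put P9 (21 kg) in truck 5; 129 kg remain.
Put P10 (45 kg) in truck 5; 84 kg remain.
Put P11 (83 kg) in truck 5; 1 kg remain.
Put P12 (108 kg) in truck 6; 42 kg remain.
Put P13 (15 kg) in truck 2; 5 kg remain.
Put P14 (78 kg) in truck 7; 72 kg remain.
Put P15 (80 kg) in truck 8; 70 kg remain.
Put P16 (15 kg) in truck 3; 5 kg remain.
8 trucks × 150 kg = 1200 kg; used 977 kg; unused 223 kg.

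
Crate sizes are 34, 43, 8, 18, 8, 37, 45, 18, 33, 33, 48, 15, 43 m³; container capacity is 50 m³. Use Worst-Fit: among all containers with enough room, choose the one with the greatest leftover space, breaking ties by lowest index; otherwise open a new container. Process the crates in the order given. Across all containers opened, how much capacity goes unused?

34 m³ → container 1 (remaining 16 m³)
43 m³ → container 2 (remaining 7 m³)
8 m³ → container 1 (remaining 8 m³)
18 m³ → container 3 (remaining 32 m³)
8 m³ → container 3 (remaining 24 m³)
37 m³ → container 4 (remaining 13 m³)
45 m³ → container 5 (remaining 5 m³)
18 m³ → container 3 (remaining 6 m³)
33 m³ → container 6 (remaining 17 m³)
33 m³ → container 7 (remaining 17 m³)
48 m³ → container 8 (remaining 2 m³)
15 m³ → container 6 (remaining 2 m³)
43 m³ → container 9 (remaining 7 m³)
9 containers × 50 m³ = 450 m³; used 383 m³; unused 67 m³.

67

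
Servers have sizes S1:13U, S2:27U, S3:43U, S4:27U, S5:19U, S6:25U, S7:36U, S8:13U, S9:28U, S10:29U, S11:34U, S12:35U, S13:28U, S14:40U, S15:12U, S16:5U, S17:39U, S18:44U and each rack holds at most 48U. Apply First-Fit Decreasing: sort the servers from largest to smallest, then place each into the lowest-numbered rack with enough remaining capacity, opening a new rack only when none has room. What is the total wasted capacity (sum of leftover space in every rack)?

127

Sorted descending: 44, 43, 40, 39, 36, 35, 34, 29, 28, 28, 27, 27, 25, 19, 13, 13, 12, 5.
rack 1: place 44U, 4U left
rack 2: place 43U, 5U left
rack 3: place 40U, 8U left
rack 4: place 39U, 9U left
rack 5: place 36U, 12U left
rack 6: place 35U, 13U left
rack 7: place 34U, 14U left
rack 8: place 29U, 19U left
rack 9: place 28U, 20U left
rack 10: place 28U, 20U left
rack 11: place 27U, 21U left
rack 12: place 27U, 21U left
rack 13: place 25U, 23U left
rack 8: place 19U, 0U left
rack 6: place 13U, 0U left
rack 7: place 13U, 1U left
rack 5: place 12U, 0U left
rack 2: place 5U, 0U left
13 racks × 48U = 624U; used 497U; unused 127U.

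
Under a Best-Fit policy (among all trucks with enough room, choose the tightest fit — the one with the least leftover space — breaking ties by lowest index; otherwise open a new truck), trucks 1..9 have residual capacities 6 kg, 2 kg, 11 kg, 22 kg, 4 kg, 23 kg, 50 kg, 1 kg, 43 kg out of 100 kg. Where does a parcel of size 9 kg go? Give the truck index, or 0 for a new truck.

3

Trucks with room: truck 3 (11 kg), truck 4 (22 kg), truck 6 (23 kg), truck 7 (50 kg), truck 9 (43 kg).
Tightest fit is truck 3 with 11 kg free.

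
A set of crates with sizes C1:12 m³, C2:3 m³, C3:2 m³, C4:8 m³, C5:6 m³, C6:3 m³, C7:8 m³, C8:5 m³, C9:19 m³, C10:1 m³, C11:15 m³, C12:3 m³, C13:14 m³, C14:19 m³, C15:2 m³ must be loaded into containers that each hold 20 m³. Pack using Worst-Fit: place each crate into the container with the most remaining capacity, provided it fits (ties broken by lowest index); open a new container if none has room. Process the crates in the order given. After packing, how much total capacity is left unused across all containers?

20

Put C1 (12 m³) in container 1; 8 m³ remain.
Put C2 (3 m³) in container 1; 5 m³ remain.
Put C3 (2 m³) in container 1; 3 m³ remain.
Put C4 (8 m³) in container 2; 12 m³ remain.
Put C5 (6 m³) in container 2; 6 m³ remain.
Put C6 (3 m³) in container 2; 3 m³ remain.
Put C7 (8 m³) in container 3; 12 m³ remain.
Put C8 (5 m³) in container 3; 7 m³ remain.
Put C9 (19 m³) in container 4; 1 m³ remain.
Put C10 (1 m³) in container 3; 6 m³ remain.
Put C11 (15 m³) in container 5; 5 m³ remain.
Put C12 (3 m³) in container 3; 3 m³ remain.
Put C13 (14 m³) in container 6; 6 m³ remain.
Put C14 (19 m³) in container 7; 1 m³ remain.
Put C15 (2 m³) in container 6; 4 m³ remain.
7 containers × 20 m³ = 140 m³; used 120 m³; unused 20 m³.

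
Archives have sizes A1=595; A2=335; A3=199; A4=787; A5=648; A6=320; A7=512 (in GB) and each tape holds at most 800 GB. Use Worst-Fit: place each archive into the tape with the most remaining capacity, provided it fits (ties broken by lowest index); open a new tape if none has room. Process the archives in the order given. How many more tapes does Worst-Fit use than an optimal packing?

1

Worst-Fit: [595] [335,199] [787] [648] [320] [512] → 6 tapes.
Total size 3396 GB; any packing needs at least ⌈3396/800⌉ = 5 tapes.
An optimal packing achieves that bound: [787] [648] [595,199] [512] [335,320] → 5 tapes.
Excess: 6 − 5 = 1.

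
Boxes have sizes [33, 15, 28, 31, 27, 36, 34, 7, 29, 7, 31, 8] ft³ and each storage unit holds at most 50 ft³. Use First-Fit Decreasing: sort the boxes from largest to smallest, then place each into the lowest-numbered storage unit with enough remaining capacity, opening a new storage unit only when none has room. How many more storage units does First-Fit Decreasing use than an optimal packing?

0

First-Fit Decreasing: [36,8] [34,15] [33,7,7] [31] [31] [29] [28] [27] → 8 storage units.
8 boxes exceed 25 ft³ (half the capacity), and no two of those can share a storage unit, so at least 8 storage units are needed.
So 8 is already optimal.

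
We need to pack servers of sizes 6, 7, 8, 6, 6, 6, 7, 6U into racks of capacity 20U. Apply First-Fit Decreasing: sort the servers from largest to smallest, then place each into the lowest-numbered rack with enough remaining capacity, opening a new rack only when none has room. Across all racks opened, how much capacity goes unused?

Sorted descending: 8, 7, 7, 6, 6, 6, 6, 6.
rack 1: place 8U, 12U left
rack 1: place 7U, 5U left
rack 2: place 7U, 13U left
rack 2: place 6U, 7U left
rack 2: place 6U, 1U left
rack 3: place 6U, 14U left
rack 3: place 6U, 8U left
rack 3: place 6U, 2U left
3 racks × 20U = 60U; used 52U; unused 8U.

8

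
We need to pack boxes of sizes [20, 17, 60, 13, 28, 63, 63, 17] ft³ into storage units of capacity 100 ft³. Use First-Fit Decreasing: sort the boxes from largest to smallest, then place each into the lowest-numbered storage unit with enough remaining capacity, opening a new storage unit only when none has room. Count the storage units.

3 storage units

Sorted descending: 63, 63, 60, 28, 20, 17, 17, 13.
63 ft³ → storage unit 1 (remaining 37 ft³)
63 ft³ → storage unit 2 (remaining 37 ft³)
60 ft³ → storage unit 3 (remaining 40 ft³)
28 ft³ → storage unit 1 (remaining 9 ft³)
20 ft³ → storage unit 2 (remaining 17 ft³)
17 ft³ → storage unit 2 (remaining 0 ft³)
17 ft³ → storage unit 3 (remaining 23 ft³)
13 ft³ → storage unit 3 (remaining 10 ft³)
Final storage units: [63,28] [63,20,17] [60,17,13].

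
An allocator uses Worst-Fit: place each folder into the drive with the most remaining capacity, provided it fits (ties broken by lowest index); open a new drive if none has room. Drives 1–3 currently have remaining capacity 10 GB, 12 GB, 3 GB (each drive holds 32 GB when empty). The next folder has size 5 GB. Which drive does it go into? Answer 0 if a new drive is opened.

Drives with room: drive 1 (10 GB), drive 2 (12 GB).
Most room is drive 2 with 12 GB free.

2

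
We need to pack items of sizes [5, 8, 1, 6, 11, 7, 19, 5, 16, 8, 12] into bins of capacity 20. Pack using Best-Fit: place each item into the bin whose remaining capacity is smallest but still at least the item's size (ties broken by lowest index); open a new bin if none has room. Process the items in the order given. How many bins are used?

bin 1: place 5, 15 left
bin 1: place 8, 7 left
bin 1: place 1, 6 left
bin 1: place 6, 0 left
bin 2: place 11, 9 left
bin 2: place 7, 2 left
bin 3: place 19, 1 left
bin 4: place 5, 15 left
bin 5: place 16, 4 left
bin 4: place 8, 7 left
bin 6: place 12, 8 left
Final bins: [5,8,1,6] [11,7] [19] [5,8] [16] [12].

6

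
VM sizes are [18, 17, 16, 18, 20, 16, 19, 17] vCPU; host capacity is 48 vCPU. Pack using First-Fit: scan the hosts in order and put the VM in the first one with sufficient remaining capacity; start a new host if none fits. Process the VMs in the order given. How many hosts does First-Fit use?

18 vCPU → host 1 (remaining 30 vCPU)
17 vCPU → host 1 (remaining 13 vCPU)
16 vCPU → host 2 (remaining 32 vCPU)
18 vCPU → host 2 (remaining 14 vCPU)
20 vCPU → host 3 (remaining 28 vCPU)
16 vCPU → host 3 (remaining 12 vCPU)
19 vCPU → host 4 (remaining 29 vCPU)
17 vCPU → host 4 (remaining 12 vCPU)
Final hosts: [18,17] [16,18] [20,16] [19,17].

4 hosts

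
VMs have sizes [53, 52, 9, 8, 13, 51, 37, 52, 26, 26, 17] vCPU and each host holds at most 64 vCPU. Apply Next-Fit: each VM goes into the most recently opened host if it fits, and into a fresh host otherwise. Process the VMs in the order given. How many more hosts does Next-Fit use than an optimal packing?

2

Next-Fit: [53] [52,9] [8,13] [51] [37] [52] [26,26] [17] → 8 hosts.
Total size 344 vCPU; any packing needs at least ⌈344/64⌉ = 6 hosts.
An optimal packing achieves that bound: [53,9] [52,8] [52] [51,13] [37,26] [26,17] → 6 hosts.
Excess: 8 − 6 = 2.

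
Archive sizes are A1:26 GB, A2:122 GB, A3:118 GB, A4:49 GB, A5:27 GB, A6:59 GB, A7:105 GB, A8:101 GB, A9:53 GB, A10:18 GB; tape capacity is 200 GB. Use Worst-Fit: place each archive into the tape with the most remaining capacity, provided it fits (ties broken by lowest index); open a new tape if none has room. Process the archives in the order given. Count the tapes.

4 tapes

tape 1: place A1 (26 GB), 174 GB left
tape 1: place A2 (122 GB), 52 GB left
tape 2: place A3 (118 GB), 82 GB left
tape 2: place A4 (49 GB), 33 GB left
tape 1: place A5 (27 GB), 25 GB left
tape 3: place A6 (59 GB), 141 GB left
tape 3: place A7 (105 GB), 36 GB left
tape 4: place A8 (101 GB), 99 GB left
tape 4: place A9 (53 GB), 46 GB left
tape 4: place A10 (18 GB), 28 GB left
Final tapes: [26,122,27] [118,49] [59,105] [101,53,18].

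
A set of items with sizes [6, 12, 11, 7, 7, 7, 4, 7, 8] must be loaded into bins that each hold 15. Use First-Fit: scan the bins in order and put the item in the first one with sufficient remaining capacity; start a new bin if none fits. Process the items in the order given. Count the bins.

5

Put 6 in bin 1; 9 remain.
Put 12 in bin 2; 3 remain.
Put 11 in bin 3; 4 remain.
Put 7 in bin 1; 2 remain.
Put 7 in bin 4; 8 remain.
Put 7 in bin 4; 1 remain.
Put 4 in bin 3; 0 remain.
Put 7 in bin 5; 8 remain.
Put 8 in bin 5; 0 remain.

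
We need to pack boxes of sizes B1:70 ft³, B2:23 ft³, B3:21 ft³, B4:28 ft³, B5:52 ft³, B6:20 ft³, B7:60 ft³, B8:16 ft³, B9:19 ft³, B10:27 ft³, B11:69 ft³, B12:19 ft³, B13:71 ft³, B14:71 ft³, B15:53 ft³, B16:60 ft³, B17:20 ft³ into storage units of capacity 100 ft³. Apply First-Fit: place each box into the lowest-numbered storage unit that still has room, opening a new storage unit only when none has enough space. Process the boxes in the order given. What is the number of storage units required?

9

storage unit 1: place B1 (70 ft³), 30 ft³ left
storage unit 1: place B2 (23 ft³), 7 ft³ left
storage unit 2: place B3 (21 ft³), 79 ft³ left
storage unit 2: place B4 (28 ft³), 51 ft³ left
storage unit 3: place B5 (52 ft³), 48 ft³ left
storage unit 2: place B6 (20 ft³), 31 ft³ left
storage unit 4: place B7 (60 ft³), 40 ft³ left
storage unit 2: place B8 (16 ft³), 15 ft³ left
storage unit 3: place B9 (19 ft³), 29 ft³ left
storage unit 3: place B10 (27 ft³), 2 ft³ left
storage unit 5: place B11 (69 ft³), 31 ft³ left
storage unit 4: place B12 (19 ft³), 21 ft³ left
storage unit 6: place B13 (71 ft³), 29 ft³ left
storage unit 7: place B14 (71 ft³), 29 ft³ left
storage unit 8: place B15 (53 ft³), 47 ft³ left
storage unit 9: place B16 (60 ft³), 40 ft³ left
storage unit 4: place B17 (20 ft³), 1 ft³ left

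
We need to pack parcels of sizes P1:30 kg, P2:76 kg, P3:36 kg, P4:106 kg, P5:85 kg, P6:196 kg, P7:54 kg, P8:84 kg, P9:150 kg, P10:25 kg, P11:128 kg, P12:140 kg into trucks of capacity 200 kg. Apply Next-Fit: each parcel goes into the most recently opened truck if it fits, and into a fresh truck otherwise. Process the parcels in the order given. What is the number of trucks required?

7

P1 (30 kg) → truck 1 (remaining 170 kg)
P2 (76 kg) → truck 1 (remaining 94 kg)
P3 (36 kg) → truck 1 (remaining 58 kg)
P4 (106 kg) → truck 2 (remaining 94 kg)
P5 (85 kg) → truck 2 (remaining 9 kg)
P6 (196 kg) → truck 3 (remaining 4 kg)
P7 (54 kg) → truck 4 (remaining 146 kg)
P8 (84 kg) → truck 4 (remaining 62 kg)
P9 (150 kg) → truck 5 (remaining 50 kg)
P10 (25 kg) → truck 5 (remaining 25 kg)
P11 (128 kg) → truck 6 (remaining 72 kg)
P12 (140 kg) → truck 7 (remaining 60 kg)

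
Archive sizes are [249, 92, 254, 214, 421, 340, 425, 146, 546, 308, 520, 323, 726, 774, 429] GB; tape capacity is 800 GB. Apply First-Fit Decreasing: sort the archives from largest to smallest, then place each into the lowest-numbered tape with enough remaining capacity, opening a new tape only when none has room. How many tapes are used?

Sorted descending: 774, 726, 546, 520, 429, 425, 421, 340, 323, 308, 254, 249, 214, 146, 92.
tape 1: place 774 GB, 26 GB left
tape 2: place 726 GB, 74 GB left
tape 3: place 546 GB, 254 GB left
tape 4: place 520 GB, 280 GB left
tape 5: place 429 GB, 371 GB left
tape 6: place 425 GB, 375 GB left
tape 7: place 421 GB, 379 GB left
tape 5: place 340 GB, 31 GB left
tape 6: place 323 GB, 52 GB left
tape 7: place 308 GB, 71 GB left
tape 3: place 254 GB, 0 GB left
tape 4: place 249 GB, 31 GB left
tape 8: place 214 GB, 586 GB left
tape 8: place 146 GB, 440 GB left
tape 8: place 92 GB, 348 GB left
Final tapes: [774] [726] [546,254] [520,249] [429,340] [425,323] [421,308] [214,146,92].

8 tapes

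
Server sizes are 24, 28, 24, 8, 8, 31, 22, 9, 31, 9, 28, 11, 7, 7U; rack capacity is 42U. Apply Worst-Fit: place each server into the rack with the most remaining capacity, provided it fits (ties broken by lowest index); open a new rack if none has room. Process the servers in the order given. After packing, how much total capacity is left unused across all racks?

Put 24U in rack 1; 18U remain.
Put 28U in rack 2; 14U remain.
Put 24U in rack 3; 18U remain.
Put 8U in rack 1; 10U remain.
Put 8U in rack 3; 10U remain.
Put 31U in rack 4; 11U remain.
Put 22U in rack 5; 20U remain.
Put 9U in rack 5; 11U remain.
Put 31U in rack 6; 11U remain.
Put 9U in rack 2; 5U remain.
Put 28U in rack 7; 14U remain.
Put 11U in rack 7; 3U remain.
Put 7U in rack 4; 4U remain.
Put 7U in rack 5; 4U remain.
7 racks × 42U = 294U; used 247U; unused 47U.

47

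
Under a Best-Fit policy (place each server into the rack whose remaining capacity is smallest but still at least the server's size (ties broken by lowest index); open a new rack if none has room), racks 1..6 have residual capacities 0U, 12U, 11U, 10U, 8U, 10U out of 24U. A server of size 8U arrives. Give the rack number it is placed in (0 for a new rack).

5

Racks with room: rack 2 (12U), rack 3 (11U), rack 4 (10U), rack 5 (8U), rack 6 (10U).
Tightest fit is rack 5 with 8U free.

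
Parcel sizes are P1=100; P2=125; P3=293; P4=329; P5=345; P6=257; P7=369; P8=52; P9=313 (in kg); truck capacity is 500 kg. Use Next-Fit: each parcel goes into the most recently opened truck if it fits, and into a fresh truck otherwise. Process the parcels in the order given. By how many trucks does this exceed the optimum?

Next-Fit: [100,125] [293] [329] [345] [257] [369,52] [313] → 7 trucks.
6 parcels exceed 250 kg (half the capacity), and no two of those can share a truck, so at least 6 trucks are needed.
An optimal packing achieves that bound: [369,125] [345,100,52] [329] [313] [293] [257] → 6 trucks.
Excess: 7 − 6 = 1.

1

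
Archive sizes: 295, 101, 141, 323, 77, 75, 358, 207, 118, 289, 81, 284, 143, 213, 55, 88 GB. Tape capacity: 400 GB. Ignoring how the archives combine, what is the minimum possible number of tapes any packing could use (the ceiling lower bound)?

8

Total size = 295 + 101 + 141 + 323 + 77 + 75 + 358 + 207 + 118 + 289 + 81 + 284 + 143 + 213 + 55 + 88 = 2848 GB.
⌈2848 / 400⌉ = 8.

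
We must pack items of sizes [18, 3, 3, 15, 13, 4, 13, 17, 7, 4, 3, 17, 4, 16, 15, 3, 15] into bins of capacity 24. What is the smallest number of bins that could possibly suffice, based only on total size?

Total size = 18 + 3 + 3 + 15 + 13 + 4 + 13 + 17 + 7 + 4 + 3 + 17 + 4 + 16 + 15 + 3 + 15 = 170.
⌈170 / 24⌉ = 8.

8 bins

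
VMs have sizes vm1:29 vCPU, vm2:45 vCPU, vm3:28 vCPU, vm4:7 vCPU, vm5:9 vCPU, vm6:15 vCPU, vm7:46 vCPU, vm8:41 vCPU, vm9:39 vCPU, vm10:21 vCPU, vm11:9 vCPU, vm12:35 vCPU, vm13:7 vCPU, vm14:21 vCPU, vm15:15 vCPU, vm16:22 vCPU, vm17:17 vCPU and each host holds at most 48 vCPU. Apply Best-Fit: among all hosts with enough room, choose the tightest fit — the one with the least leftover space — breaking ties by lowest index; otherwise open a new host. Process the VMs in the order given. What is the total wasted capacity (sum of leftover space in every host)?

Put vm1 (29 vCPU) in host 1; 19 vCPU remain.
Put vm2 (45 vCPU) in host 2; 3 vCPU remain.
Put vm3 (28 vCPU) in host 3; 20 vCPU remain.
Put vm4 (7 vCPU) in host 1; 12 vCPU remain.
Put vm5 (9 vCPU) in host 1; 3 vCPU remain.
Put vm6 (15 vCPU) in host 3; 5 vCPU remain.
Put vm7 (46 vCPU) in host 4; 2 vCPU remain.
Put vm8 (41 vCPU) in host 5; 7 vCPU remain.
Put vm9 (39 vCPU) in host 6; 9 vCPU remain.
Put vm10 (21 vCPU) in host 7; 27 vCPU remain.
Put vm11 (9 vCPU) in host 6; 0 vCPU remain.
Put vm12 (35 vCPU) in host 8; 13 vCPU remain.
Put vm13 (7 vCPU) in host 5; 0 vCPU remain.
Put vm14 (21 vCPU) in host 7; 6 vCPU remain.
Put vm15 (15 vCPU) in host 9; 33 vCPU remain.
Put vm16 (22 vCPU) in host 9; 11 vCPU remain.
Put vm17 (17 vCPU) in host 10; 31 vCPU remain.
10 hosts × 48 vCPU = 480 vCPU; used 406 vCPU; unused 74 vCPU.

74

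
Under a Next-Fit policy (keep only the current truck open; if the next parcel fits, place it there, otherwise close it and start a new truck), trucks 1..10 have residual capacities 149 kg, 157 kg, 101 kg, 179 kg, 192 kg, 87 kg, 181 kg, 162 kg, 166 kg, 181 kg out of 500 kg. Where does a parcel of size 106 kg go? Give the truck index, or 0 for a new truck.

Next-Fit only looks at truck 10, which has 181 kg free.
106 kg fits there.

10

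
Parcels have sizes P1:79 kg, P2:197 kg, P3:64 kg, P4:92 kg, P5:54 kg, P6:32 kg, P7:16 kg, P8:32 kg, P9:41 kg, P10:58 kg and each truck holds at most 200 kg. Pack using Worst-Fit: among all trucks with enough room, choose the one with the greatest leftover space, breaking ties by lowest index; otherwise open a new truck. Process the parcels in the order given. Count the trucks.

4 trucks

P1 (79 kg) → truck 1 (remaining 121 kg)
P2 (197 kg) → truck 2 (remaining 3 kg)
P3 (64 kg) → truck 1 (remaining 57 kg)
P4 (92 kg) → truck 3 (remaining 108 kg)
P5 (54 kg) → truck 3 (remaining 54 kg)
P6 (32 kg) → truck 1 (remaining 25 kg)
P7 (16 kg) → truck 3 (remaining 38 kg)
P8 (32 kg) → truck 3 (remaining 6 kg)
P9 (41 kg) → truck 4 (remaining 159 kg)
P10 (58 kg) → truck 4 (remaining 101 kg)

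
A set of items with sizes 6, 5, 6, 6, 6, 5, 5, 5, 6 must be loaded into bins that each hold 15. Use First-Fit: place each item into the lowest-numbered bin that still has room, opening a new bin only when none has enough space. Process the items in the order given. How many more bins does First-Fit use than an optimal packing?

1

First-Fit: [6,5] [6,6] [6,5] [5,5] [6] → 5 bins.
Total size 50; any packing needs at least ⌈50/15⌉ = 4 bins.
An optimal packing achieves that bound: [6,6] [6,6] [6,5] [5,5,5] → 4 bins.
Excess: 5 − 4 = 1.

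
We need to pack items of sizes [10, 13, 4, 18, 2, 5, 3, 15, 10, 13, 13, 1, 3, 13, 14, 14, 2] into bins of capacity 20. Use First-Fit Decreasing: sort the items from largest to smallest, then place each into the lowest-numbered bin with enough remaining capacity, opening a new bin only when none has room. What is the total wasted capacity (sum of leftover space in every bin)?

27

Sorted descending: 18, 15, 14, 14, 13, 13, 13, 13, 10, 10, 5, 4, 3, 3, 2, 2, 1.
Put 18 in bin 1; 2 remain.
Put 15 in bin 2; 5 remain.
Put 14 in bin 3; 6 remain.
Put 14 in bin 4; 6 remain.
Put 13 in bin 5; 7 remain.
Put 13 in bin 6; 7 remain.
Put 13 in bin 7; 7 remain.
Put 13 in bin 8; 7 remain.
Put 10 in bin 9; 10 remain.
Put 10 in bin 9; 0 remain.
Put 5 in bin 2; 0 remain.
Put 4 in bin 3; 2 remain.
Put 3 in bin 4; 3 remain.
Put 3 in bin 4; 0 remain.
Put 2 in bin 1; 0 remain.
Put 2 in bin 3; 0 remain.
Put 1 in bin 5; 6 remain.
9 bins × 20 = 180; used 153; unused 27.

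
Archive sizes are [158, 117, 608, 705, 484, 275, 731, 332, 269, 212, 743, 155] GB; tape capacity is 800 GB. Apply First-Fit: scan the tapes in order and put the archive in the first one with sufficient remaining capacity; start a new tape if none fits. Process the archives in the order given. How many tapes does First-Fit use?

7 tapes

tape 1: place 158 GB, 642 GB left
tape 1: place 117 GB, 525 GB left
tape 2: place 608 GB, 192 GB left
tape 3: place 705 GB, 95 GB left
tape 1: place 484 GB, 41 GB left
tape 4: place 275 GB, 525 GB left
tape 5: place 731 GB, 69 GB left
tape 4: place 332 GB, 193 GB left
tape 6: place 269 GB, 531 GB left
tape 6: place 212 GB, 319 GB left
tape 7: place 743 GB, 57 GB left
tape 2: place 155 GB, 37 GB left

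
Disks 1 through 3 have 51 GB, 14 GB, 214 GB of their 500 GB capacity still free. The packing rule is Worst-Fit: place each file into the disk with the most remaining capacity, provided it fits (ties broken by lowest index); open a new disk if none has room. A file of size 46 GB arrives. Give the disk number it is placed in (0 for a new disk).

Disks with room: disk 1 (51 GB), disk 3 (214 GB).
Most room is disk 3 with 214 GB free.

3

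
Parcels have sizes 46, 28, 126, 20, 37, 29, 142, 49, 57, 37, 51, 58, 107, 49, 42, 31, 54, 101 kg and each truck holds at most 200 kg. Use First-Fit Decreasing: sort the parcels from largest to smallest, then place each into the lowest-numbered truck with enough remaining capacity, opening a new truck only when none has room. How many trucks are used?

Sorted descending: 142, 126, 107, 101, 58, 57, 54, 51, 49, 49, 46, 42, 37, 37, 31, 29, 28, 20.
truck 1: place 142 kg, 58 kg left
truck 2: place 126 kg, 74 kg left
truck 3: place 107 kg, 93 kg left
truck 4: place 101 kg, 99 kg left
truck 1: place 58 kg, 0 kg left
truck 2: place 57 kg, 17 kg left
truck 3: place 54 kg, 39 kg left
truck 4: place 51 kg, 48 kg left
truck 5: place 49 kg, 151 kg left
truck 5: place 49 kg, 102 kg left
truck 4: place 46 kg, 2 kg left
truck 5: place 42 kg, 60 kg left
truck 3: place 37 kg, 2 kg left
truck 5: place 37 kg, 23 kg left
truck 6: place 31 kg, 169 kg left
truck 6: place 29 kg, 140 kg left
truck 6: place 28 kg, 112 kg left
truck 5: place 20 kg, 3 kg left
Final trucks: [142,58] [126,57] [107,54,37] [101,51,46] [49,49,42,37,20] [31,29,28].

6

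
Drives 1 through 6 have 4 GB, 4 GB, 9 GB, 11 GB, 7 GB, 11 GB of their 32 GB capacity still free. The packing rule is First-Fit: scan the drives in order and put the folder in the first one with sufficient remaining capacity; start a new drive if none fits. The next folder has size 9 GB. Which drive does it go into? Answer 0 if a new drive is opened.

3

Drives with room: drive 3 (9 GB), drive 4 (11 GB), drive 6 (11 GB).
The first with room is drive 3.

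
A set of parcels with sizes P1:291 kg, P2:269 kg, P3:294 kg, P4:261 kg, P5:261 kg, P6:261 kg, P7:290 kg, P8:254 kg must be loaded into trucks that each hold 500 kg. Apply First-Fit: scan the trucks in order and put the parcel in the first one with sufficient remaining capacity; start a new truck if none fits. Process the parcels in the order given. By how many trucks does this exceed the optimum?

First-Fit: [291] [269] [294] [261] [261] [261] [290] [254] → 8 trucks.
8 parcels exceed 250 kg (half the capacity), and no two of those can share a truck, so at least 8 trucks are needed.
So 8 is already optimal.

0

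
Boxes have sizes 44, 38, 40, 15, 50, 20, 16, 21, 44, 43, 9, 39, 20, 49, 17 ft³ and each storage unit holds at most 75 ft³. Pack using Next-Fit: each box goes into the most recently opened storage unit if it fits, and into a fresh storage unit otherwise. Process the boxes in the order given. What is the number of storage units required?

9

Put 44 ft³ in storage unit 1; 31 ft³ remain.
Put 38 ft³ in storage unit 2; 37 ft³ remain.
Put 40 ft³ in storage unit 3; 35 ft³ remain.
Put 15 ft³ in storage unit 3; 20 ft³ remain.
Put 50 ft³ in storage unit 4; 25 ft³ remain.
Put 20 ft³ in storage unit 4; 5 ft³ remain.
Put 16 ft³ in storage unit 5; 59 ft³ remain.
Put 21 ft³ in storage unit 5; 38 ft³ remain.
Put 44 ft³ in storage unit 6; 31 ft³ remain.
Put 43 ft³ in storage unit 7; 32 ft³ remain.
Put 9 ft³ in storage unit 7; 23 ft³ remain.
Put 39 ft³ in storage unit 8; 36 ft³ remain.
Put 20 ft³ in storage unit 8; 16 ft³ remain.
Put 49 ft³ in storage unit 9; 26 ft³ remain.
Put 17 ft³ in storage unit 9; 9 ft³ remain.
Final storage units: [44] [38] [40,15] [50,20] [16,21] [44] [43,9] [39,20] [49,17].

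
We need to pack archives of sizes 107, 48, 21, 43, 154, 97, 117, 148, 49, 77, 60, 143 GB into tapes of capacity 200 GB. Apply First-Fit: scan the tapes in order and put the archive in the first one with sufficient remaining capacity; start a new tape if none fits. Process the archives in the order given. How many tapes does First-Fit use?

7 tapes

107 GB → tape 1 (remaining 93 GB)
48 GB → tape 1 (remaining 45 GB)
21 GB → tape 1 (remaining 24 GB)
43 GB → tape 2 (remaining 157 GB)
154 GB → tape 2 (remaining 3 GB)
97 GB → tape 3 (remaining 103 GB)
117 GB → tape 4 (remaining 83 GB)
148 GB → tape 5 (remaining 52 GB)
49 GB → tape 3 (remaining 54 GB)
77 GB → tape 4 (remaining 6 GB)
60 GB → tape 6 (remaining 140 GB)
143 GB → tape 7 (remaining 57 GB)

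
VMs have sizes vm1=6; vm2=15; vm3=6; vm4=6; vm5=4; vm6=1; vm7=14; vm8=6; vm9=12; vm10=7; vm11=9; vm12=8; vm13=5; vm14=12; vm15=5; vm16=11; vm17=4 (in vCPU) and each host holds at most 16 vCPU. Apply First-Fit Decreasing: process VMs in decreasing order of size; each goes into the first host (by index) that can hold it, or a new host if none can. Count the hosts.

9 hosts

Sorted descending: 15, 14, 12, 12, 11, 9, 8, 7, 6, 6, 6, 6, 5, 5, 4, 4, 1.
Put 15 vCPU in host 1; 1 vCPU remain.
Put 14 vCPU in host 2; 2 vCPU remain.
Put 12 vCPU in host 3; 4 vCPU remain.
Put 12 vCPU in host 4; 4 vCPU remain.
Put 11 vCPU in host 5; 5 vCPU remain.
Put 9 vCPU in host 6; 7 vCPU remain.
Put 8 vCPU in host 7; 8 vCPU remain.
Put 7 vCPU in host 6; 0 vCPU remain.
Put 6 vCPU in host 7; 2 vCPU remain.
Put 6 vCPU in host 8; 10 vCPU remain.
Put 6 vCPU in host 8; 4 vCPU remain.
Put 6 vCPU in host 9; 10 vCPU remain.
Put 5 vCPU in host 5; 0 vCPU remain.
Put 5 vCPU in host 9; 5 vCPU remain.
Put 4 vCPU in host 3; 0 vCPU remain.
Put 4 vCPU in host 4; 0 vCPU remain.
Put 1 vCPU in host 1; 0 vCPU remain.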